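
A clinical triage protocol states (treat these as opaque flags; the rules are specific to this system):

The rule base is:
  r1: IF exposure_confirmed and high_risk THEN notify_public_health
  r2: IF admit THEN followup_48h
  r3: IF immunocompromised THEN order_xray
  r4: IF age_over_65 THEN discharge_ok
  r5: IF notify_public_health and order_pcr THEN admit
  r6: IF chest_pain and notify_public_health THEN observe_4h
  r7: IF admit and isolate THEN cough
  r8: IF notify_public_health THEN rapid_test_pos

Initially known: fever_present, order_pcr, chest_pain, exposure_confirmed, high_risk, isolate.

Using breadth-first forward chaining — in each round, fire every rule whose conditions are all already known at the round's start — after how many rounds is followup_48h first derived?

Round 1: r1 [IF exposure_confirmed and high_risk THEN notify_public_health]. New: notify_public_health.
Round 2: r5 [IF notify_public_health and order_pcr THEN admit]; r6 [IF chest_pain and notify_public_health THEN observe_4h]; r8 [IF notify_public_health THEN rapid_test_pos]. New: admit, observe_4h, rapid_test_pos.
Round 3: r2 [IF admit THEN followup_48h]; r7 [IF admit and isolate THEN cough]. New: followup_48h, cough.
followup_48h first appears in round 3.

3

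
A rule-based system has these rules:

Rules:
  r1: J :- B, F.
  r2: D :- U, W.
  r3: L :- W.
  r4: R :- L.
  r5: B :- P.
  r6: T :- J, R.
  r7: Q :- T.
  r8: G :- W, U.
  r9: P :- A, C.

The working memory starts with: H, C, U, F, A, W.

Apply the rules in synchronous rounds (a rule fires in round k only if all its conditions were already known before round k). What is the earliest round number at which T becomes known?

Round 1 — r2, r3, r8, r9, derive D, L, G, P.
Round 2 — r4, r5, derive R, B.
Round 3 — r1, derive J.
Round 4 — r6, derive T.
T first appears in round 4.

4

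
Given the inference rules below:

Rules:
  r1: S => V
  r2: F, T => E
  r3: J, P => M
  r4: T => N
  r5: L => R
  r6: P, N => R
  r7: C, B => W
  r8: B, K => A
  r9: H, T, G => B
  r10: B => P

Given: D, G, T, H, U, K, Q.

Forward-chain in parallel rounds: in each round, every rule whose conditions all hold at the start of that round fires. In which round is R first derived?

3

Round 1: r4 [T => N]; r9 [H, T, G => B]. Adds N, B.
Round 2: r8 [B, K => A]; r10 [B => P]. Adds A, P.
Round 3: r6 [P, N => R]. Adds R.
R first appears in round 3.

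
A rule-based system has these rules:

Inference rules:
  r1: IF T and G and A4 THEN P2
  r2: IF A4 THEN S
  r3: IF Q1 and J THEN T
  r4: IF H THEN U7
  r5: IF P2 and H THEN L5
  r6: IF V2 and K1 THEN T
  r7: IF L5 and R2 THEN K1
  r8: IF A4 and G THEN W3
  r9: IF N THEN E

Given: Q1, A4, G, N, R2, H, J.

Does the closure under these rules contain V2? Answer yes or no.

Round 1 — r2, r3, r4, r8, r9, derive S, T, U7, W3, E.
Round 2 — r1, derive P2.
Round 3 — r5, derive L5.
Round 4 — r7, derive K1.
Fixed point reached. No rule has V2 as a consequent, and it is not given.

no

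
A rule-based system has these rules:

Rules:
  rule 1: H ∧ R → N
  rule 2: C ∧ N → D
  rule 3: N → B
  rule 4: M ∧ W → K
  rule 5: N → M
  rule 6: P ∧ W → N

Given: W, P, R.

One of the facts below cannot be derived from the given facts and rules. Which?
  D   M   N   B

D

[1] rule 6 [P ∧ W → N]. ⇒ new: N.
[2] rule 3 [N → B]; rule 5 [N → M]. ⇒ new: B, M.
[3] rule 4 [M ∧ W → K]. ⇒ new: K.
Derived: M (round 2), N (round 1), B (round 2). D never appears in any round.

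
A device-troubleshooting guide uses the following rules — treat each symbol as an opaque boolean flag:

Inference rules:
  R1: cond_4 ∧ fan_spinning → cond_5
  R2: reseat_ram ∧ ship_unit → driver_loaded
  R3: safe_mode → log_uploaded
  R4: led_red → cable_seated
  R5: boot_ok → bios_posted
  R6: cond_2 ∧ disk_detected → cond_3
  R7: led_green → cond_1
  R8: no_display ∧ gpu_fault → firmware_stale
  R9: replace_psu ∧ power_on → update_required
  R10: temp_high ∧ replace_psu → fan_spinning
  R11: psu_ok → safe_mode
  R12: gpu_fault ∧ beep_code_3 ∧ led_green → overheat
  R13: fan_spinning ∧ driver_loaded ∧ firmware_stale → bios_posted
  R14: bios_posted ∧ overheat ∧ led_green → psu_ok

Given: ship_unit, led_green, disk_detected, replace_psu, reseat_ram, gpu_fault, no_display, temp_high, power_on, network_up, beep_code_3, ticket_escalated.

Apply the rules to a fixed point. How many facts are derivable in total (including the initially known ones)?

22

Round 1 fires R2, R7, R8, R9, R10, R12, giving driver_loaded, cond_1, firmware_stale, update_required, fan_spinning, overheat.
Round 2 fires R13, giving bios_posted.
Round 3 fires R14, giving psu_ok.
Round 4 fires R11, giving safe_mode.
Round 5 fires R3, giving log_uploaded.
Closure: {beep_code_3, bios_posted, cond_1, disk_detected, driver_loaded, fan_spinning, firmware_stale, gpu_fault, led_green, log_uploaded, network_up, no_display, overheat, power_on, psu_ok, replace_psu, reseat_ram, safe_mode, ship_unit, temp_high, ticket_escalated, update_required} — 22 facts.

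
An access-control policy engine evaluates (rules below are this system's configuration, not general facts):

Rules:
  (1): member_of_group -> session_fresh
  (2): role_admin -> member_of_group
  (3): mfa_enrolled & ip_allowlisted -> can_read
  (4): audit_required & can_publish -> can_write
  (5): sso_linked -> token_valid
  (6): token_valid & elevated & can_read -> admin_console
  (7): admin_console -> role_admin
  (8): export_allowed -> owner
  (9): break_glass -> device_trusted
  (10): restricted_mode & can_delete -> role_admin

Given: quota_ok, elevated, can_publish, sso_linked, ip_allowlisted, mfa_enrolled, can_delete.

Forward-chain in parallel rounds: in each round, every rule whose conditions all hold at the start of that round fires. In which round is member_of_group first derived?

Round 1 — (3), (5), derive can_read, token_valid.
Round 2 — (6), derive admin_console.
Round 3 — (7), derive role_admin.
Round 4 — (2), derive member_of_group.
member_of_group first appears in round 4.

4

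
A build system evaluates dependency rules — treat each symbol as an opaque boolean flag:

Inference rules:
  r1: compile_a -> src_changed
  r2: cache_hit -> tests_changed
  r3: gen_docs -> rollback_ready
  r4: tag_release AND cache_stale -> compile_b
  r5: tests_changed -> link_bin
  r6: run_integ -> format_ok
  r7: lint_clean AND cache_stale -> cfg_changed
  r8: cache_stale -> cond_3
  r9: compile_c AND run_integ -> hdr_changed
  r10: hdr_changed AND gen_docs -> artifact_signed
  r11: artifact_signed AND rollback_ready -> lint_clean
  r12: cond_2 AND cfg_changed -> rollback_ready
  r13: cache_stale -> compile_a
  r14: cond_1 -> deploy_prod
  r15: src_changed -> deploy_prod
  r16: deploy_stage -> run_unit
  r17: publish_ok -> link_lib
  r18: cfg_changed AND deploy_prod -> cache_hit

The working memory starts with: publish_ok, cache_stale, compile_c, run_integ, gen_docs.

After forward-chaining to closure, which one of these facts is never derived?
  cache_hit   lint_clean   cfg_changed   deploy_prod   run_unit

Round 1 fires r3, r6, r8, r9, r13, r17, giving rollback_ready, format_ok, cond_3, hdr_changed, compile_a, link_lib.
Round 2 fires r1, r10, giving src_changed, artifact_signed.
Round 3 fires r11, r15, giving lint_clean, deploy_prod.
Round 4 fires r7, giving cfg_changed.
Round 5 fires r18, giving cache_hit.
Round 6 fires r2, giving tests_changed.
Round 7 fires r5, giving link_bin.
Derived: deploy_prod (round 3), cfg_changed (round 4), cache_hit (round 5), lint_clean (round 3). run_unit never appears in any round.

run_unit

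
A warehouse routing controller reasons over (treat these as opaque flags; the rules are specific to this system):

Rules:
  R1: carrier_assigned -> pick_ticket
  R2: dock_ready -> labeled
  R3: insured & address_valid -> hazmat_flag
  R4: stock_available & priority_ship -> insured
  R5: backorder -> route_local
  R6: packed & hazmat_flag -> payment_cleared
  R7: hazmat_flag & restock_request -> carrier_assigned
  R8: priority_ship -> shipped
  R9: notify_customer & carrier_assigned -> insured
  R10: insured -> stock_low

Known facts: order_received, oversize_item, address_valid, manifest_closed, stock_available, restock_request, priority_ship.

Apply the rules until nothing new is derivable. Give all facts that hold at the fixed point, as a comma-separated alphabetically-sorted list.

address_valid, carrier_assigned, hazmat_flag, insured, manifest_closed, order_received, oversize_item, pick_ticket, priority_ship, restock_request, shipped, stock_available, stock_low

Round 1 — R4, R8, derive insured, shipped.
Round 2 — R3, R10, derive hazmat_flag, stock_low.
Round 3 — R7, derive carrier_assigned.
Round 4 — R1, derive pick_ticket.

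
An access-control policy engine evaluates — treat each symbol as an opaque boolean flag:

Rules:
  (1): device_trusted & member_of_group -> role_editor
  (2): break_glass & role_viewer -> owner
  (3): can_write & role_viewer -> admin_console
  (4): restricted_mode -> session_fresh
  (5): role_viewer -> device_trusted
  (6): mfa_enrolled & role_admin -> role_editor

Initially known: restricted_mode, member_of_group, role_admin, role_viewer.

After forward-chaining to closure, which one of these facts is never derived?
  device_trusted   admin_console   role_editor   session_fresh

Round 1: (4) [restricted_mode -> session_fresh]; (5) [role_viewer -> device_trusted]. Adds session_fresh, device_trusted.
Round 2: (1) [device_trusted & member_of_group -> role_editor]. Adds role_editor.
Derived: role_editor (round 2), session_fresh (round 1), device_trusted (round 1). admin_console never appears in any round.

admin_console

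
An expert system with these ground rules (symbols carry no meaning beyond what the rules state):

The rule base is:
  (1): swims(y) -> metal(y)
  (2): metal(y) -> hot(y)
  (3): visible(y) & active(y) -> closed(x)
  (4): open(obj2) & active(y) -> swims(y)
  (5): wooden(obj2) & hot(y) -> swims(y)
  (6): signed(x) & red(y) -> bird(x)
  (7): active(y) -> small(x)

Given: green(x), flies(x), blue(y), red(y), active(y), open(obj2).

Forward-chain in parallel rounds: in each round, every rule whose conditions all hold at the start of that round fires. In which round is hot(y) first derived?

[1] (4) [open(obj2) & active(y) -> swims(y)]; (7) [active(y) -> small(x)]. ⇒ new: swims(y), small(x).
[2] (1) [swims(y) -> metal(y)]. ⇒ new: metal(y).
[3] (2) [metal(y) -> hot(y)]. ⇒ new: hot(y).
hot(y) first appears in round 3.

3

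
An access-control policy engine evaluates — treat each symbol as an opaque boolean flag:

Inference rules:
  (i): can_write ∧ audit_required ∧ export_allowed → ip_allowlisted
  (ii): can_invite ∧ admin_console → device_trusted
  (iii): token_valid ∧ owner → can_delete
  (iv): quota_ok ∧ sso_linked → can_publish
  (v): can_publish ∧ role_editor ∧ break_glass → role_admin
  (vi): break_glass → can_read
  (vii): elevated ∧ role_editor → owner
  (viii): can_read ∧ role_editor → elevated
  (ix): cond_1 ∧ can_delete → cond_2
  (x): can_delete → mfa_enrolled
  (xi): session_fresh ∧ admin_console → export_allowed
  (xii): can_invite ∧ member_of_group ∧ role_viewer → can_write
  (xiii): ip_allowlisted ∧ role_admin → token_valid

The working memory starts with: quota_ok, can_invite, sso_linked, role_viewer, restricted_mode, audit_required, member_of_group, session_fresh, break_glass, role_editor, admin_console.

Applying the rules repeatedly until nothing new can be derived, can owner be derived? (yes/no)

Round 1: (ii) [can_invite ∧ admin_console → device_trusted]; (iv) [quota_ok ∧ sso_linked → can_publish]; (vi) [break_glass → can_read]; (xi) [session_fresh ∧ admin_console → export_allowed]; (xii) [can_invite ∧ member_of_group ∧ role_viewer → can_write]. New: device_trusted, can_publish, can_read, export_allowed, can_write.
Round 2: (i) [can_write ∧ audit_required ∧ export_allowed → ip_allowlisted]; (v) [can_publish ∧ role_editor ∧ break_glass → role_admin]; (viii) [can_read ∧ role_editor → elevated]. New: ip_allowlisted, role_admin, elevated.
Round 3: (vii) [elevated ∧ role_editor → owner]; (xiii) [ip_allowlisted ∧ role_admin → token_valid]. New: owner, token_valid.
Round 4: (iii) [token_valid ∧ owner → can_delete]. New: can_delete.
Round 5: (x) [can_delete → mfa_enrolled]. New: mfa_enrolled.
owner appears in round 3, so it is derivable.

yes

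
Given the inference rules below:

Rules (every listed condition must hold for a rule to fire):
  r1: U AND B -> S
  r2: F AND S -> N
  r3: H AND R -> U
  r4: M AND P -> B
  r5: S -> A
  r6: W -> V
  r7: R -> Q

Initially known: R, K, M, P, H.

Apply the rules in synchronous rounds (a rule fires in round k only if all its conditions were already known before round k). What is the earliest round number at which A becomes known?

Round 1: r3 [H AND R -> U]; r4 [M AND P -> B]; r7 [R -> Q]. Adds U, B, Q.
Round 2: r1 [U AND B -> S]. Adds S.
Round 3: r5 [S -> A]. Adds A.
A first appears in round 3.

3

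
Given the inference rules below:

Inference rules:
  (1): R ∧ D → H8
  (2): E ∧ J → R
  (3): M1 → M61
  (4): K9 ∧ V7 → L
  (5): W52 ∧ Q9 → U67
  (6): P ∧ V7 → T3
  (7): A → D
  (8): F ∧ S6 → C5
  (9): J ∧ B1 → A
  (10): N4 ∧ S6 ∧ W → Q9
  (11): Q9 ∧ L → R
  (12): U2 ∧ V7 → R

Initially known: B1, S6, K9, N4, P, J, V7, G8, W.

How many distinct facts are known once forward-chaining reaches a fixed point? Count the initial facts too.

Round 1 — (4), (6), (9), (10), derive L, T3, A, Q9.
Round 2 — (7), (11), derive D, R.
Round 3 — (1), derive H8.
Closure: {A, B1, D, G8, H8, J, K9, L, N4, P, Q9, R, S6, T3, V7, W} — 16 facts.

16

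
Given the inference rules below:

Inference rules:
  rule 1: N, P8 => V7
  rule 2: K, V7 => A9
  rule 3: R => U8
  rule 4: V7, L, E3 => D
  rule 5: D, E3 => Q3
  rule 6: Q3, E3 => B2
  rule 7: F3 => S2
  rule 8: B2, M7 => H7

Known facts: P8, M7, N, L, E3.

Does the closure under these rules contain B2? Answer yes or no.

[1] rule 1 [N, P8 => V7]. ⇒ new: V7.
[2] rule 4 [V7, L, E3 => D]. ⇒ new: D.
[3] rule 5 [D, E3 => Q3]. ⇒ new: Q3.
[4] rule 6 [Q3, E3 => B2]. ⇒ new: B2.
[5] rule 8 [B2, M7 => H7]. ⇒ new: H7.
B2 appears in round 4, so it is derivable.

yes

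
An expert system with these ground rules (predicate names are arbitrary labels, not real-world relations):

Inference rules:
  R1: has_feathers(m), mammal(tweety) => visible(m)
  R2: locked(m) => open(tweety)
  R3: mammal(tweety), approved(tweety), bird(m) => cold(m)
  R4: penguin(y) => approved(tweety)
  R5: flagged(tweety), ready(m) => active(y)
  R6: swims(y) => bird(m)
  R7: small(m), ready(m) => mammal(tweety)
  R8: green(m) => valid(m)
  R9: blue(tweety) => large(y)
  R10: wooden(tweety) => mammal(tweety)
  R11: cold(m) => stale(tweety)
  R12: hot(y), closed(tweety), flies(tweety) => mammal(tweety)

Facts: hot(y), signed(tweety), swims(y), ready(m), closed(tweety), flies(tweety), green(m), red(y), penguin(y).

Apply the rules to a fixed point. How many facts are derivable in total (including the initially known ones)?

Round 1 — R4, R6, R8, R12, derive approved(tweety), bird(m), valid(m), mammal(tweety).
Round 2 — R3, derive cold(m).
Round 3 — R11, derive stale(tweety).
Closure: {approved(tweety), bird(m), closed(tweety), cold(m), flies(tweety), green(m), hot(y), mammal(tweety), penguin(y), ready(m), red(y), signed(tweety), stale(tweety), swims(y), valid(m)} — 15 facts.

15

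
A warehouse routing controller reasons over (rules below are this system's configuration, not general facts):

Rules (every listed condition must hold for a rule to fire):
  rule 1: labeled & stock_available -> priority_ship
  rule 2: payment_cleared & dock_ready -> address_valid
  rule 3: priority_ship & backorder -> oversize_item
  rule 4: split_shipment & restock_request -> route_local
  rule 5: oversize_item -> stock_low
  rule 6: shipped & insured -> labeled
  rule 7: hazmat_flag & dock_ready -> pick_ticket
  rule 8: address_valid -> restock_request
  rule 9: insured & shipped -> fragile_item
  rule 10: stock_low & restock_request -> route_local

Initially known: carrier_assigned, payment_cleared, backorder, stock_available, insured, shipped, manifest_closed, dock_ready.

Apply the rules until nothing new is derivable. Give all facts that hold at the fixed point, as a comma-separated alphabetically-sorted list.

address_valid, backorder, carrier_assigned, dock_ready, fragile_item, insured, labeled, manifest_closed, oversize_item, payment_cleared, priority_ship, restock_request, route_local, shipped, stock_available, stock_low

Round 1 — rule 2, rule 6, rule 9, derive address_valid, labeled, fragile_item.
Round 2 — rule 1, rule 8, derive priority_ship, restock_request.
Round 3 — rule 3, derive oversize_item.
Round 4 — rule 5, derive stock_low.
Round 5 — rule 10, derive route_local.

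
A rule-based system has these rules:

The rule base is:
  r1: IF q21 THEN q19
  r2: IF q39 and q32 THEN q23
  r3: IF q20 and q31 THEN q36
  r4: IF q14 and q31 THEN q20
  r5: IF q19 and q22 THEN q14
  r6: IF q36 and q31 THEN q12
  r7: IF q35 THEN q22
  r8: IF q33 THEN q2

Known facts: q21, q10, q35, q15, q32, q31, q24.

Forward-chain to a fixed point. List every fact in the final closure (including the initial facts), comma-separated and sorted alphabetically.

q10, q12, q14, q15, q19, q20, q21, q22, q24, q31, q32, q35, q36

Round 1 fires r1, r7, giving q19, q22.
Round 2 fires r5, giving q14.
Round 3 fires r4, giving q20.
Round 4 fires r3, giving q36.
Round 5 fires r6, giving q12.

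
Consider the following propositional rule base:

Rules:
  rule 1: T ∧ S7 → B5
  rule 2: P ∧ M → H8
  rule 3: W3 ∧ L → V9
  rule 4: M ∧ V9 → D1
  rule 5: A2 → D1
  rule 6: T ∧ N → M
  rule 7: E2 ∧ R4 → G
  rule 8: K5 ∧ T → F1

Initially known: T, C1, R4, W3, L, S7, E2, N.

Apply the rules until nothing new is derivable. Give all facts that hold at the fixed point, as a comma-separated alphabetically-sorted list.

Round 1: rule 1 [T ∧ S7 → B5]; rule 3 [W3 ∧ L → V9]; rule 6 [T ∧ N → M]; rule 7 [E2 ∧ R4 → G]. New: B5, V9, M, G.
Round 2: rule 4 [M ∧ V9 → D1]. New: D1.

B5, C1, D1, E2, G, L, M, N, R4, S7, T, V9, W3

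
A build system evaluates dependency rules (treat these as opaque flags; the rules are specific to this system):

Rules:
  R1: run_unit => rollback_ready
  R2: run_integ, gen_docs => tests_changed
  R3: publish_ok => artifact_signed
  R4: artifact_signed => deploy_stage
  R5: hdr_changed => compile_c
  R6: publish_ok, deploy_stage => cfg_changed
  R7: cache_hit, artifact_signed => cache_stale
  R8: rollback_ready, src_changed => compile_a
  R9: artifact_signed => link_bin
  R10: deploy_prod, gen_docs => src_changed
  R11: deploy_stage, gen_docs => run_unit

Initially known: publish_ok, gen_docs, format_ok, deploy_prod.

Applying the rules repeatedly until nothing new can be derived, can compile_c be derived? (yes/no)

Round 1: R3 [publish_ok => artifact_signed]; R10 [deploy_prod, gen_docs => src_changed]. Adds artifact_signed, src_changed.
Round 2: R4 [artifact_signed => deploy_stage]; R9 [artifact_signed => link_bin]. Adds deploy_stage, link_bin.
Round 3: R6 [publish_ok, deploy_stage => cfg_changed]; R11 [deploy_stage, gen_docs => run_unit]. Adds cfg_changed, run_unit.
Round 4: R1 [run_unit => rollback_ready]. Adds rollback_ready.
Round 5: R8 [rollback_ready, src_changed => compile_a]. Adds compile_a.
Fixed point reached. compile_c is concluded only by R5; R5 needs hdr_changed (never derived).

no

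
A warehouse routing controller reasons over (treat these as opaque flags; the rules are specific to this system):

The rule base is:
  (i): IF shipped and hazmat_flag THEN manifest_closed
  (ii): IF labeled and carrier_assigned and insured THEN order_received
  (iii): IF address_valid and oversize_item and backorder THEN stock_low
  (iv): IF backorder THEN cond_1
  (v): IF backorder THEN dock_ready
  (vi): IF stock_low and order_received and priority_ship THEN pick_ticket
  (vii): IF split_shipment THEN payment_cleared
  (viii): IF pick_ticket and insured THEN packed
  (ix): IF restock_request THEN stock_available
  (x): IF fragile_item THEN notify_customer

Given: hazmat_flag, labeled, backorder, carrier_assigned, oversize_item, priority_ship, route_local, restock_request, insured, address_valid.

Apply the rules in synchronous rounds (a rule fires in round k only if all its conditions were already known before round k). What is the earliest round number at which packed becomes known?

Round 1: (ii) [IF labeled and carrier_assigned and insured THEN order_received]; (iii) [IF address_valid and oversize_item and backorder THEN stock_low]; (iv) [IF backorder THEN cond_1]; (v) [IF backorder THEN dock_ready]; (ix) [IF restock_request THEN stock_available]. New: order_received, stock_low, cond_1, dock_ready, stock_available.
Round 2: (vi) [IF stock_low and order_received and priority_ship THEN pick_ticket]. New: pick_ticket.
Round 3: (viii) [IF pick_ticket and insured THEN packed]. New: packed.
packed first appears in round 3.

3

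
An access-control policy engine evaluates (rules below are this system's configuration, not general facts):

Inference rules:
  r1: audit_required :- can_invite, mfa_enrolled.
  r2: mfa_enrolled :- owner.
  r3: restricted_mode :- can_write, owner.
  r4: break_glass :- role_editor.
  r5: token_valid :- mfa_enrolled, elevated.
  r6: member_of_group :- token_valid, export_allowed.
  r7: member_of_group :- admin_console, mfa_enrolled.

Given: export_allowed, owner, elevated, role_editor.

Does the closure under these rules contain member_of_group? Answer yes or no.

Round 1 fires r2, r4, giving mfa_enrolled, break_glass.
Round 2 fires r5, giving token_valid.
Round 3 fires r6, giving member_of_group.
member_of_group appears in round 3, so it is derivable.

yes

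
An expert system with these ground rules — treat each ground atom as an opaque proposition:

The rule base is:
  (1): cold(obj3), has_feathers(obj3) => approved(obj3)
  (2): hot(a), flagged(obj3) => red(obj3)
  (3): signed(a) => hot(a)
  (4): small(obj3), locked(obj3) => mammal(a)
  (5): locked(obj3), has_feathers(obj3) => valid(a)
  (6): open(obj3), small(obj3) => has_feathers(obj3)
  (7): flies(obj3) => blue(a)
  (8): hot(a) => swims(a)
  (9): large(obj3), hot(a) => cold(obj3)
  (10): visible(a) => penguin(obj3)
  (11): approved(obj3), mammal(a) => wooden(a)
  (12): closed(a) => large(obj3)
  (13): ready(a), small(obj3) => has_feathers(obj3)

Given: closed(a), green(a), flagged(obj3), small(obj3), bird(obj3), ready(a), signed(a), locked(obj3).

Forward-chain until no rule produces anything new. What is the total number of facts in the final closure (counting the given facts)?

Round 1: (3) [signed(a) => hot(a)]; (4) [small(obj3), locked(obj3) => mammal(a)]; (12) [closed(a) => large(obj3)]; (13) [ready(a), small(obj3) => has_feathers(obj3)]. Adds hot(a), mammal(a), large(obj3), has_feathers(obj3).
Round 2: (2) [hot(a), flagged(obj3) => red(obj3)]; (5) [locked(obj3), has_feathers(obj3) => valid(a)]; (8) [hot(a) => swims(a)]; (9) [large(obj3), hot(a) => cold(obj3)]. Adds red(obj3), valid(a), swims(a), cold(obj3).
Round 3: (1) [cold(obj3), has_feathers(obj3) => approved(obj3)]. Adds approved(obj3).
Round 4: (11) [approved(obj3), mammal(a) => wooden(a)]. Adds wooden(a).
Closure: {approved(obj3), bird(obj3), closed(a), cold(obj3), flagged(obj3), green(a), has_feathers(obj3), hot(a), large(obj3), locked(obj3), mammal(a), ready(a), red(obj3), signed(a), small(obj3), swims(a), valid(a), wooden(a)} — 18 facts.

18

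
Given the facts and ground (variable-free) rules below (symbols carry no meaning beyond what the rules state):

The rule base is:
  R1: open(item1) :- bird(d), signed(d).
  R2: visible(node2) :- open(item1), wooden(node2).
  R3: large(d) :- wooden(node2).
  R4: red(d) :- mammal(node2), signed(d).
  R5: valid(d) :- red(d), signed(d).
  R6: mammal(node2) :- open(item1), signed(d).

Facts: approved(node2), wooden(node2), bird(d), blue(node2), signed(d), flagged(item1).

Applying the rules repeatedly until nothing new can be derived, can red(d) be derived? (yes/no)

yes

Round 1: R1 [open(item1) :- bird(d), signed(d).]; R3 [large(d) :- wooden(node2).]. Adds open(item1), large(d).
Round 2: R2 [visible(node2) :- open(item1), wooden(node2).]; R6 [mammal(node2) :- open(item1), signed(d).]. Adds visible(node2), mammal(node2).
Round 3: R4 [red(d) :- mammal(node2), signed(d).]. Adds red(d).
Round 4: R5 [valid(d) :- red(d), signed(d).]. Adds valid(d).
red(d) appears in round 3, so it is derivable.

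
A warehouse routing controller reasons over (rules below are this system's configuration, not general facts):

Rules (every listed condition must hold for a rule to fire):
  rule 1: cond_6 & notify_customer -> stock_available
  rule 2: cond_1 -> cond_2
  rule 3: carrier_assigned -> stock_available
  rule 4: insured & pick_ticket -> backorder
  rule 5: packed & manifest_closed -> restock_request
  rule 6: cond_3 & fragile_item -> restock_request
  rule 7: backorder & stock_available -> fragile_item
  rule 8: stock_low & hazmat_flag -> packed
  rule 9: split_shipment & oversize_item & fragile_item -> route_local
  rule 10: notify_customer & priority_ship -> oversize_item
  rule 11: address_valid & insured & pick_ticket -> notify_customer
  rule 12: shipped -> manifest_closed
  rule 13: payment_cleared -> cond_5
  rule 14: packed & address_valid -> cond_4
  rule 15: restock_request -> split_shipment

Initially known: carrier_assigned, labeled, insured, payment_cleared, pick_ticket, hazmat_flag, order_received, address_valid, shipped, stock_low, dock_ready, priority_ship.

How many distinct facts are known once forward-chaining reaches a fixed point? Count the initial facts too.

24

Round 1 — rule 3, rule 4, rule 8, rule 11, rule 12, rule 13, derive stock_available, backorder, packed, notify_customer, manifest_closed, cond_5.
Round 2 — rule 5, rule 7, rule 10, rule 14, derive restock_request, fragile_item, oversize_item, cond_4.
Round 3 — rule 15, derive split_shipment.
Round 4 — rule 9, derive route_local.
Closure: {address_valid, backorder, carrier_assigned, cond_4, cond_5, dock_ready, fragile_item, hazmat_flag, insured, labeled, manifest_closed, notify_customer, order_received, oversize_item, packed, payment_cleared, pick_ticket, priority_ship, restock_request, route_local, shipped, split_shipment, stock_available, stock_low} — 24 facts.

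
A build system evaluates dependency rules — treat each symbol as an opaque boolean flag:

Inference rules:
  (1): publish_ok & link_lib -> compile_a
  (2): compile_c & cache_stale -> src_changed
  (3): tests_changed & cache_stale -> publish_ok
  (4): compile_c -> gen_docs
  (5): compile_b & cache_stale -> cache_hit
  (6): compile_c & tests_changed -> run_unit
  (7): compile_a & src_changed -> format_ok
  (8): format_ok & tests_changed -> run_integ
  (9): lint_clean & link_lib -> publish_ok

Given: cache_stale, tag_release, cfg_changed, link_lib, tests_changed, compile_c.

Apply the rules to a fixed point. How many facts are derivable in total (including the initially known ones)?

[1] (2) [compile_c & cache_stale -> src_changed]; (3) [tests_changed & cache_stale -> publish_ok]; (4) [compile_c -> gen_docs]; (6) [compile_c & tests_changed -> run_unit]. ⇒ new: src_changed, publish_ok, gen_docs, run_unit.
[2] (1) [publish_ok & link_lib -> compile_a]. ⇒ new: compile_a.
[3] (7) [compile_a & src_changed -> format_ok]. ⇒ new: format_ok.
[4] (8) [format_ok & tests_changed -> run_integ]. ⇒ new: run_integ.
Closure: {cache_stale, cfg_changed, compile_a, compile_c, format_ok, gen_docs, link_lib, publish_ok, run_integ, run_unit, src_changed, tag_release, tests_changed} — 13 facts.

13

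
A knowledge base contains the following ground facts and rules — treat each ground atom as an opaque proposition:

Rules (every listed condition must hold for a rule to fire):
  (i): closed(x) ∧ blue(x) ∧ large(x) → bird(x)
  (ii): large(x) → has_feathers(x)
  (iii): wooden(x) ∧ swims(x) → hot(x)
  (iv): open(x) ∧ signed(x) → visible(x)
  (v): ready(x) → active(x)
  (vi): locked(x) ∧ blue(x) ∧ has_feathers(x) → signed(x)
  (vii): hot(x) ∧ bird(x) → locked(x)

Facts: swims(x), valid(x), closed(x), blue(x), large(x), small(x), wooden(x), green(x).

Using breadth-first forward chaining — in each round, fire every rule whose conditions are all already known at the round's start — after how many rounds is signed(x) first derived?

3

[1] (i) [closed(x) ∧ blue(x) ∧ large(x) → bird(x)]; (ii) [large(x) → has_feathers(x)]; (iii) [wooden(x) ∧ swims(x) → hot(x)]. ⇒ new: bird(x), has_feathers(x), hot(x).
[2] (vii) [hot(x) ∧ bird(x) → locked(x)]. ⇒ new: locked(x).
[3] (vi) [locked(x) ∧ blue(x) ∧ has_feathers(x) → signed(x)]. ⇒ new: signed(x).
signed(x) first appears in round 3.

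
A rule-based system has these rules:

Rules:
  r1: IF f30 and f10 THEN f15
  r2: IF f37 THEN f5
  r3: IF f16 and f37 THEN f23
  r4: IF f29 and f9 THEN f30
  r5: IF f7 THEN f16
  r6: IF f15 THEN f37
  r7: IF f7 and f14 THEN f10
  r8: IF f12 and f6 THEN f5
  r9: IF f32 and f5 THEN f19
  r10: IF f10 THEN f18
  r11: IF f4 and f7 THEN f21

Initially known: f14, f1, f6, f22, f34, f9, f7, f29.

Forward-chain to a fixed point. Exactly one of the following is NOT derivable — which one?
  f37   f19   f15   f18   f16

f19

Round 1 fires r4, r5, r7, giving f30, f16, f10.
Round 2 fires r1, r10, giving f15, f18.
Round 3 fires r6, giving f37.
Round 4 fires r2, r3, giving f5, f23.
Derived: f18 (round 2), f37 (round 3), f16 (round 1), f15 (round 2). f19 never appears in any round.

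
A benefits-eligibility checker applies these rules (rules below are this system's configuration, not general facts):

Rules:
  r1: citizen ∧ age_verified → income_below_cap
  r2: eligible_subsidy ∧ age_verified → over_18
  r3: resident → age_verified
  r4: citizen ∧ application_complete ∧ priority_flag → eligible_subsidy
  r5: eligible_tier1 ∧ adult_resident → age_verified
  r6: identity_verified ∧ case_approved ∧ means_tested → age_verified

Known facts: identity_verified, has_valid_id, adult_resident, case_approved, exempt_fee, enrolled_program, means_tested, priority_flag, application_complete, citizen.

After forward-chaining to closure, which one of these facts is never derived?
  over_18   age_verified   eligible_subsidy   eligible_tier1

eligible_tier1

Round 1 — r4, r6, derive eligible_subsidy, age_verified.
Round 2 — r1, r2, derive income_below_cap, over_18.
Derived: age_verified (round 1), eligible_subsidy (round 1), over_18 (round 2). eligible_tier1 never appears in any round.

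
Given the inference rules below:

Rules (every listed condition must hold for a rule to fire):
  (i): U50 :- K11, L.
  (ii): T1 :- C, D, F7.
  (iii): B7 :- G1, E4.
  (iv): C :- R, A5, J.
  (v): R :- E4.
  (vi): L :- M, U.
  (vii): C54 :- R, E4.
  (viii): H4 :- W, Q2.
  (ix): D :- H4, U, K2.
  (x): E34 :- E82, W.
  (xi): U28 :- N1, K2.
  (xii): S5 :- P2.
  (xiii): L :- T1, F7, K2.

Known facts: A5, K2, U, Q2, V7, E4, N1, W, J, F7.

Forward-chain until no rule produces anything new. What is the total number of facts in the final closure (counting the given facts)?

18

Round 1: (v) [R :- E4.]; (viii) [H4 :- W, Q2.]; (xi) [U28 :- N1, K2.]. New: R, H4, U28.
Round 2: (iv) [C :- R, A5, J.]; (vii) [C54 :- R, E4.]; (ix) [D :- H4, U, K2.]. New: C, C54, D.
Round 3: (ii) [T1 :- C, D, F7.]. New: T1.
Round 4: (xiii) [L :- T1, F7, K2.]. New: L.
Closure: {A5, C, C54, D, E4, F7, H4, J, K2, L, N1, Q2, R, T1, U, U28, V7, W} — 18 facts.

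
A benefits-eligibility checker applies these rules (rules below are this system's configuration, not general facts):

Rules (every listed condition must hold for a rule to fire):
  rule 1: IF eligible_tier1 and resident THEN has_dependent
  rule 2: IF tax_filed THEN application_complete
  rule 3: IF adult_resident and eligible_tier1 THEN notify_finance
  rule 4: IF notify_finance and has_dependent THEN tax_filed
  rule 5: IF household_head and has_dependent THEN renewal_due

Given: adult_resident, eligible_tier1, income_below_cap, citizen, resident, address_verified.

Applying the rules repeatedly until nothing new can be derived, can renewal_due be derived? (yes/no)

Round 1: rule 1 [IF eligible_tier1 and resident THEN has_dependent]; rule 3 [IF adult_resident and eligible_tier1 THEN notify_finance]. Adds has_dependent, notify_finance.
Round 2: rule 4 [IF notify_finance and has_dependent THEN tax_filed]. Adds tax_filed.
Round 3: rule 2 [IF tax_filed THEN application_complete]. Adds application_complete.
Fixed point reached. renewal_due is concluded only by rule 5; rule 5 needs household_head (never derived).

no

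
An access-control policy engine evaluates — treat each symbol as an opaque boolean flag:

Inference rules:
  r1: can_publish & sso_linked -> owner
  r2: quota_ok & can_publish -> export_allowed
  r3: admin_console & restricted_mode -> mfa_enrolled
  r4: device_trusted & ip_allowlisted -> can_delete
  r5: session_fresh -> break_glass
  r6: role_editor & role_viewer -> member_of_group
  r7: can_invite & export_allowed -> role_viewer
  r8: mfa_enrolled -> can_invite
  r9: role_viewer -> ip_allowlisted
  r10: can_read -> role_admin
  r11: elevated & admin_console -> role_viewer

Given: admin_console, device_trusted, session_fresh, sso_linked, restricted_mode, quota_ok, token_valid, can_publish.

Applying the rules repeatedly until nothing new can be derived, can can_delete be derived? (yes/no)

Round 1 fires r1, r2, r3, r5, giving owner, export_allowed, mfa_enrolled, break_glass.
Round 2 fires r8, giving can_invite.
Round 3 fires r7, giving role_viewer.
Round 4 fires r9, giving ip_allowlisted.
Round 5 fires r4, giving can_delete.
can_delete appears in round 5, so it is derivable.

yes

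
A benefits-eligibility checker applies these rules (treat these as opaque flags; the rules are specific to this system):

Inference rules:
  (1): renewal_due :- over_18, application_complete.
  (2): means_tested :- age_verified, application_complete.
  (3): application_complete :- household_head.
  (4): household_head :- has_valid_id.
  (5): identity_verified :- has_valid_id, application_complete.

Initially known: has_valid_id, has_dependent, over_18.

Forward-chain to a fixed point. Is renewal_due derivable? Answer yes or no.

yes

Round 1: (4) [household_head :- has_valid_id.]. New: household_head.
Round 2: (3) [application_complete :- household_head.]. New: application_complete.
Round 3: (1) [renewal_due :- over_18, application_complete.]; (5) [identity_verified :- has_valid_id, application_complete.]. New: renewal_due, identity_verified.
renewal_due appears in round 3, so it is derivable.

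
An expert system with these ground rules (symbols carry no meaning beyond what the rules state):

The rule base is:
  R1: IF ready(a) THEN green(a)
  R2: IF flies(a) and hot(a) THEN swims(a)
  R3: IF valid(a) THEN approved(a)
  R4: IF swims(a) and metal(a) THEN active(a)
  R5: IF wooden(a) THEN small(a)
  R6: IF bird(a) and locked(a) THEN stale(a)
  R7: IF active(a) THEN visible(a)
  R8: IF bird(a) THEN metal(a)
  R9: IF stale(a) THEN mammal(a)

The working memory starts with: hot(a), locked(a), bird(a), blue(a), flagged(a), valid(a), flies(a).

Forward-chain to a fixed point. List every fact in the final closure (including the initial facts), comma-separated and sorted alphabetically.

Round 1: R2 [IF flies(a) and hot(a) THEN swims(a)]; R3 [IF valid(a) THEN approved(a)]; R6 [IF bird(a) and locked(a) THEN stale(a)]; R8 [IF bird(a) THEN metal(a)]. Adds swims(a), approved(a), stale(a), metal(a).
Round 2: R4 [IF swims(a) and metal(a) THEN active(a)]; R9 [IF stale(a) THEN mammal(a)]. Adds active(a), mammal(a).
Round 3: R7 [IF active(a) THEN visible(a)]. Adds visible(a).

active(a), approved(a), bird(a), blue(a), flagged(a), flies(a), hot(a), locked(a), mammal(a), metal(a), stale(a), swims(a), valid(a), visible(a)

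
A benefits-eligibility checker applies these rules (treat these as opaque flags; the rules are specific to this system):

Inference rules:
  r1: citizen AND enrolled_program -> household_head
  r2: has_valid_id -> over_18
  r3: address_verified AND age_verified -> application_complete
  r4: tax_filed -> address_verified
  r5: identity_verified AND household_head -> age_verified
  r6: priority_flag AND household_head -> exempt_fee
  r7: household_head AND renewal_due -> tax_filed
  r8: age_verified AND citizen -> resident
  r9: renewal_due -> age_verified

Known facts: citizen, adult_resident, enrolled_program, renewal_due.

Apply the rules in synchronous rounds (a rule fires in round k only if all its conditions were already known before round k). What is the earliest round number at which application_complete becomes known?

4

Round 1 — r1, r9, derive household_head, age_verified.
Round 2 — r7, r8, derive tax_filed, resident.
Round 3 — r4, derive address_verified.
Round 4 — r3, derive application_complete.
application_complete first appears in round 4.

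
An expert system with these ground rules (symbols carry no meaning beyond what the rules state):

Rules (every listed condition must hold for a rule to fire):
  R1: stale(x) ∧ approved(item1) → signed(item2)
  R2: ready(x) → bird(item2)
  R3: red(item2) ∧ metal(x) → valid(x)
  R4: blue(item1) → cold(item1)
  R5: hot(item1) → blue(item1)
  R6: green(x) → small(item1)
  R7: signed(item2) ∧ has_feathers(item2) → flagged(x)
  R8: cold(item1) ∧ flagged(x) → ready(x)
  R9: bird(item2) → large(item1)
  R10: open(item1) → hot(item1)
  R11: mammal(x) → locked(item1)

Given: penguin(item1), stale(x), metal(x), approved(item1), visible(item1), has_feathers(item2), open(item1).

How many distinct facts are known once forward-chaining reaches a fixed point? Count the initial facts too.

15

Round 1: R1 [stale(x) ∧ approved(item1) → signed(item2)]; R10 [open(item1) → hot(item1)]. Adds signed(item2), hot(item1).
Round 2: R5 [hot(item1) → blue(item1)]; R7 [signed(item2) ∧ has_feathers(item2) → flagged(x)]. Adds blue(item1), flagged(x).
Round 3: R4 [blue(item1) → cold(item1)]. Adds cold(item1).
Round 4: R8 [cold(item1) ∧ flagged(x) → ready(x)]. Adds ready(x).
Round 5: R2 [ready(x) → bird(item2)]. Adds bird(item2).
Round 6: R9 [bird(item2) → large(item1)]. Adds large(item1).
Closure: {approved(item1), bird(item2), blue(item1), cold(item1), flagged(x), has_feathers(item2), hot(item1), large(item1), metal(x), open(item1), penguin(item1), ready(x), signed(item2), stale(x), visible(item1)} — 15 facts.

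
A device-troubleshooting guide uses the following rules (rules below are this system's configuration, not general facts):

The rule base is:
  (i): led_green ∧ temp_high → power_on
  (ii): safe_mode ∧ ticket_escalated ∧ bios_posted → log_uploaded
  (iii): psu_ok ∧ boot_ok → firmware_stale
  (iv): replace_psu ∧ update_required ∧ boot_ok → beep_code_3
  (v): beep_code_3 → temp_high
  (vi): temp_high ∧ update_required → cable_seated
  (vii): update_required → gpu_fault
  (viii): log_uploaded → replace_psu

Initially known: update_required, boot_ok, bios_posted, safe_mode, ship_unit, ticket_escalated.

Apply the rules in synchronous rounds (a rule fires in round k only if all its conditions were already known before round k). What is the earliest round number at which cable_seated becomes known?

5

Round 1: (ii) [safe_mode ∧ ticket_escalated ∧ bios_posted → log_uploaded]; (vii) [update_required → gpu_fault]. New: log_uploaded, gpu_fault.
Round 2: (viii) [log_uploaded → replace_psu]. New: replace_psu.
Round 3: (iv) [replace_psu ∧ update_required ∧ boot_ok → beep_code_3]. New: beep_code_3.
Round 4: (v) [beep_code_3 → temp_high]. New: temp_high.
Round 5: (vi) [temp_high ∧ update_required → cable_seated]. New: cable_seated.
cable_seated first appears in round 5.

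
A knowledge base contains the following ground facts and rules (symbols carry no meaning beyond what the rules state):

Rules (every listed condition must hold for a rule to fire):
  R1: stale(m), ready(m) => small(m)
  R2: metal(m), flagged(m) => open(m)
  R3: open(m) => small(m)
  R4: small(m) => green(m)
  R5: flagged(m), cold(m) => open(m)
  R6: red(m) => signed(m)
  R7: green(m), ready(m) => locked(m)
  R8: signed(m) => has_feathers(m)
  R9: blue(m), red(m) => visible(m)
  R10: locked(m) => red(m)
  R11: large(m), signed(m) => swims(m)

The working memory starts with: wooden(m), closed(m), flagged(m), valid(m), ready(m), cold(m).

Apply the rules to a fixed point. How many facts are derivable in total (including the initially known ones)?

[1] R5 [flagged(m), cold(m) => open(m)]. ⇒ new: open(m).
[2] R3 [open(m) => small(m)]. ⇒ new: small(m).
[3] R4 [small(m) => green(m)]. ⇒ new: green(m).
[4] R7 [green(m), ready(m) => locked(m)]. ⇒ new: locked(m).
[5] R10 [locked(m) => red(m)]. ⇒ new: red(m).
[6] R6 [red(m) => signed(m)]. ⇒ new: signed(m).
[7] R8 [signed(m) => has_feathers(m)]. ⇒ new: has_feathers(m).
Closure: {closed(m), cold(m), flagged(m), green(m), has_feathers(m), locked(m), open(m), ready(m), red(m), signed(m), small(m), valid(m), wooden(m)} — 13 facts.

13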